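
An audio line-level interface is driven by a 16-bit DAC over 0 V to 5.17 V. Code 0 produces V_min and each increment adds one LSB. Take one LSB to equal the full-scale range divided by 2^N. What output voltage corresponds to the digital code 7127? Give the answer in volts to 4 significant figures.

0.5622 V

Full-scale range = 5.17 V. LSB = 5.17 V / 2^16.
Output = V_min + (7127/65536) × range = 0 + 0.108749 × 5.17 V
      = 0 V + 0.562234 V = 0.562234 V.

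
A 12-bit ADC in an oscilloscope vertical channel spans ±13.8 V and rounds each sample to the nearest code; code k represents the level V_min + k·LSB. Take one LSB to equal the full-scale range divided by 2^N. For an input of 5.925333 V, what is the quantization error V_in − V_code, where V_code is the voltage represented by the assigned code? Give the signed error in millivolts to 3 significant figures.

+2.38 mV

Full-scale range = 13.8 V − (-13.8 V) = 27.6 V. LSB = 27.6 V / 2^12 ≈ 6.738 mV.
(V_in − V_min)/LSB = (5.925333 − (-13.8)) × 4096/27.6 = 2927.3538 → nearest code k = 2927.
Reconstructed level: -13.8 + 2927 × 27.6/4096 V = 5.922949219 V.
V_in − V_code = 5.925333 − (5.922949219) = +2.38 mV.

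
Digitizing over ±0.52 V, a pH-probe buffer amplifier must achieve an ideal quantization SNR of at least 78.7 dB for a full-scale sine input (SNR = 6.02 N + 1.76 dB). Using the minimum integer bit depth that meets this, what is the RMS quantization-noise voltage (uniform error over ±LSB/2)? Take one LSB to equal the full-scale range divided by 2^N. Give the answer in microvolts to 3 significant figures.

36.6 µV

Span: 0.52 V − (-0.52 V) = 1.04 V.
6.02 N + 1.76 ≥ 78.7 gives N ≥ 12.781, so the minimum integer is 13.
LSB = 1.04 V ÷ 2^13 = 1.04/8192 V = 126.95 µV.
RMS noise = LSB/√12 = 36.6 µV.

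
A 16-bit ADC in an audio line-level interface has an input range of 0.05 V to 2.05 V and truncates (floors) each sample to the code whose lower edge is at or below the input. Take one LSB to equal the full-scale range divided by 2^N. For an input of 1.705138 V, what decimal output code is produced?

The full-scale span is 2.05 − (0.05) = 2 V. LSB = 2 V / 2^16 ≈ 30.52 µV.
V_in − V_min = 1.705138 − (0.05) = 1.655138 V.
Divide by LSB: 1.655138 × 65536/2 = 54235.5620.
Truncating gives code 54235.

54235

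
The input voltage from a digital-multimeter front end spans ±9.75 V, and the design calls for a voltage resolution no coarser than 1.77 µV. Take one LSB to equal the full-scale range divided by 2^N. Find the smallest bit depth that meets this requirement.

24 bits

The full-scale span is 9.75 − (-9.75) = 19.5 V.
19.5 V / 1.77 µV = 1.102e7. Since 2^23 = 8388608 and 2^24 = 16777216, N = 24.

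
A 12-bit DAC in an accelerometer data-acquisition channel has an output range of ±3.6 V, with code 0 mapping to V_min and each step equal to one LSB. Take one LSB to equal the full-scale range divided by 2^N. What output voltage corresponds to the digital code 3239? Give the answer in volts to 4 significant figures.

The full-scale span is 3.6 − (-3.6) = 7.2 V. LSB = 7.2 V / 2^12.
V_out = V_min + code × LSB = -3.6 V + 3239 × 7.2 V / 4096
      = -3.6 V + 5.69355 V = 2.09355 V.

2.094 V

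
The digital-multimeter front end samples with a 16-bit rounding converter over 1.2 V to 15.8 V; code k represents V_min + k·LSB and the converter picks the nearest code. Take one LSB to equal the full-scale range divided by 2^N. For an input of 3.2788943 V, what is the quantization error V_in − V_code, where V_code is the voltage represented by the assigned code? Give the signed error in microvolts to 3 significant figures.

−73.0 µV

The full-scale span is 15.8 − (1.2) = 14.6 V. LSB = 14.6 V / 2^16 ≈ 222.8 µV.
(V_in − V_min)/LSB = (3.2788943 − (1.2)) × 65536/14.6 = 9331.6724 → nearest code k = 9332.
V_code = V_min + k × range/2^16 = 1.2 + 9332 × 14.6/65536 = 3.2789672852 V.
e = 3.2788943 − (3.2789672852) = −73.0 µV.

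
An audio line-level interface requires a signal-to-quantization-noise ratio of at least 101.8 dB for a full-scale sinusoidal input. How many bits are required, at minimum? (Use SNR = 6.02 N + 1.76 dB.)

Solving 6.02 N ≥ 101.8 − 1.76: N ≥ 16.618. Round up → N = 17.

17 bits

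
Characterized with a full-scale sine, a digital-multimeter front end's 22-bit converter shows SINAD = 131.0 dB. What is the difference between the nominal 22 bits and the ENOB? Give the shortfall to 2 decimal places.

0.53 bits

N_eff = (131.0 − 1.76)/6.02 = 21.4684 bits.
Shortfall = 22 − 21.4684 = 0.5316 bits.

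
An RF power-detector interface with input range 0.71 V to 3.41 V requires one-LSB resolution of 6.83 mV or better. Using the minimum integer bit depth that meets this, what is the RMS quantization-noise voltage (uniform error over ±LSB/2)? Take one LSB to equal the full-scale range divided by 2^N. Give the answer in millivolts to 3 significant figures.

Full-scale range = 3.41 V − (0.71 V) = 2.7 V.
Required number of levels: 2.7/6.83 mV = 395.31; smallest N with 2^N ≥ that is 9.
Step size = 2.7/512 V = 5.2734 mV.
RMS noise = LSB/√12 = 1.52 mV.

1.52 mV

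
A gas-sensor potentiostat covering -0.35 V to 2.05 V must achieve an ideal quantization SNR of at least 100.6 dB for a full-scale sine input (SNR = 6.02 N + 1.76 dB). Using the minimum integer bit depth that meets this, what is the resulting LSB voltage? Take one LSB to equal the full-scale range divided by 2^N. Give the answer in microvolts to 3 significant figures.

18.3 µV

Span: 2.05 V − (-0.35 V) = 2.4 V.
N ≥ (100.6 − 1.76)/6.02 = 16.419 → N_min = 17.
One LSB is 2.4 V / 131072 = 18.3 µV.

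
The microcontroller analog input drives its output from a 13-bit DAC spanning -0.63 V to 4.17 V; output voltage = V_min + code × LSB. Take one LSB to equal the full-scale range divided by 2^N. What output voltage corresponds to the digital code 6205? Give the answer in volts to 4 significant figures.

Full-scale range = 4.17 V − (-0.63 V) = 4.8 V. LSB = 4.8 V / 2^13.
V_out = -0.63 + 6205 × (4.8/8192) V
      = -0.63 + 3.63574 = 3.00574 V.

3.006 V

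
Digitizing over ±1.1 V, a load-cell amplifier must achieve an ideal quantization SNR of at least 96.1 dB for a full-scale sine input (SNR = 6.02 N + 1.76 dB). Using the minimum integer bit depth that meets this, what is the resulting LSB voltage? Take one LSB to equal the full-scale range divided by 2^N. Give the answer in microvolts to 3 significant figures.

Full-scale range = 1.1 V − (-1.1 V) = 2.2 V.
N ≥ (96.1 − 1.76)/6.02 = 15.671 → N_min = 16.
One LSB is 2.2 V / 65536 = 33.6 µV.

33.6 µV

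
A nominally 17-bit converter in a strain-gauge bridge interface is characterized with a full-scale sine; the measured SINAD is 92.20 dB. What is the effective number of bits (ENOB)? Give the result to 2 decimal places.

Inverting SNR = 6.02 N + 1.76: N_eff = (92.20 − 1.76)/6.02 = 15.0233.

15.02 bits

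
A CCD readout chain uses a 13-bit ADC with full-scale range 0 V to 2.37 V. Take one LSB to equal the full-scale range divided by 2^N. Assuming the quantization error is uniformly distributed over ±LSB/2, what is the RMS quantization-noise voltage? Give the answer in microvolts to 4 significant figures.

83.52 µV

Range is 2.37 V.
Step size = 2.37/8192 V = 289.307 µV.
V_rms = LSB/√12 = 289.307 µV / √12 = 83.52 µV.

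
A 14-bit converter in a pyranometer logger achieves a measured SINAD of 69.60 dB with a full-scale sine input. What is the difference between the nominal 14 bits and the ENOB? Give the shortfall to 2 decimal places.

2.73 bits

N_eff = (69.60 − 1.76)/6.02 = 11.2691 bits.
14 − 11.2691 = 2.73 bits below nominal.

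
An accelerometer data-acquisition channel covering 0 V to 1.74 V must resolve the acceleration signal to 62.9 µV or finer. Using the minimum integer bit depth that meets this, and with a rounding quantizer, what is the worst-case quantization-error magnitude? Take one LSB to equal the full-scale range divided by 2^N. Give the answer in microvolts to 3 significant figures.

26.6 µV

Range is 1.74 V.
Levels needed ≥ 1.74/62.9 µV = 27660. 2^15 = 32768 suffices, so N_min = 15.
LSB = 1.74 V ÷ 2^15 = 1.74/32768 V = 53.101 µV.
|e|_max = LSB/2 = 26.6 µV.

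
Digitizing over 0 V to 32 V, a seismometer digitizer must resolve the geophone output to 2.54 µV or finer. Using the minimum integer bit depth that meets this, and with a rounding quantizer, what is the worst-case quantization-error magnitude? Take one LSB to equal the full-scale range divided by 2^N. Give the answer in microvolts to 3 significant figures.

Range is 32 V.
Required number of levels: 32/2.54 µV = 1.2598e7; smallest N with 2^N ≥ that is 24.
Step size = 32/16777216 V = 1.9073 µV.
|e|_max = LSB/2 = 0.954 µV.

0.954 µV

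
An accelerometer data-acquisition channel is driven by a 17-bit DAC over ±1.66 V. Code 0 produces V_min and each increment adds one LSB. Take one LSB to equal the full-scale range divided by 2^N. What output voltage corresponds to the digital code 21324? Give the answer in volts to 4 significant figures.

Full-scale range = 1.66 V − (-1.66 V) = 3.32 V. LSB = 3.32 V / 2^17.
V_out = V_min + code × LSB = -1.66 V + 21324 × 3.32 V / 131072
      = -1.66 V + 0.540128 V = -1.11987 V.

-1.120 V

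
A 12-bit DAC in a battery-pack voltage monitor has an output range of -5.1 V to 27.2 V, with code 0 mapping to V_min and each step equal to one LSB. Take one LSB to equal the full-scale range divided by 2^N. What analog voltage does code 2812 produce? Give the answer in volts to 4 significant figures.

The full-scale span is 27.2 − (-5.1) = 32.3 V. LSB = 32.3 V / 2^12.
V_out = -5.1 + 2812 × (32.3/4096) V
      = -5.1 V + 22.1747 V = 17.0747 V.

17.07 V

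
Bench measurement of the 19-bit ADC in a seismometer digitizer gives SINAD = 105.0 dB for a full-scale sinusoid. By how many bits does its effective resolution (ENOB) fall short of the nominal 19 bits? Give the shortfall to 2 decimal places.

ENOB = (SINAD − 1.76)/6.02 = (105.0 − 1.76)/6.02 = 17.1495 bits.
19 − 17.1495 = 1.85 bits below nominal.

1.85 bits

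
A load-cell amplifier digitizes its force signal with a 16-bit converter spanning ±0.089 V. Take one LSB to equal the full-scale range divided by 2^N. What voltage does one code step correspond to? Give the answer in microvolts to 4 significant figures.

2.716 µV

The full-scale span is 0.089 − (-0.089) = 0.178 V.
Number of codes = 2^16 = 65536.
One LSB is 0.178 V / 65536 = 2.716 µV.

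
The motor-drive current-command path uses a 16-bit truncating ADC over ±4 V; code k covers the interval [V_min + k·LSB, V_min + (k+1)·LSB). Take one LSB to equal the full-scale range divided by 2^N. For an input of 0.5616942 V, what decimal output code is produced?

Range = 4 − (-4) = 8 V. LSB = 8 V / 2^16 ≈ 122.1 µV.
(V_in − V_min) × 2^16/range = (0.5616942 − (-4)) × 65536/8 = 37369.399.
Floor → code = 37369.

37369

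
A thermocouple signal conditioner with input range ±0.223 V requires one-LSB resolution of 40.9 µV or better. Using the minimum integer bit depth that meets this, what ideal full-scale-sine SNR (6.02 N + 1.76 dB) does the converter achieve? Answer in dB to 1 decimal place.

Range = 0.223 − (-0.223) = 0.446 V.
Levels needed ≥ 0.446/40.9 µV = 10900. 2^14 = 16384 suffices, so N_min = 14.
6.02(14) + 1.76 = 86.04 dB.

86.0 dB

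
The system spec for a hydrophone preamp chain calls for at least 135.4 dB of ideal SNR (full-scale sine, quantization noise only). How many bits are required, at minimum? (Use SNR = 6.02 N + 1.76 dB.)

23 bits

Required N = ⌈(135.4 − 1.76)/6.02⌉ = ⌈22.199⌉ = 23.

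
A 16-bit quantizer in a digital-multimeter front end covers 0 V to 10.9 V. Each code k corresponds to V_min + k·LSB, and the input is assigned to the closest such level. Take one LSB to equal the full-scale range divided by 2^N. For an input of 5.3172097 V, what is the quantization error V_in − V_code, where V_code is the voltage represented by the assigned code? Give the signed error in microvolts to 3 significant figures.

V_FS = 10.9 V. LSB = 10.9 V / 2^16 ≈ 166.3 µV.
(5.3172097 − (0)) / LSB = 5.3172097 × 65536/10.9 = 31969.6014. Nearest integer: k = 31970.
V_code = 0 + (31970/65536) × 10.9 = 5.3172760010 V.
Error = V_in − V_code = 5.3172097 − (5.3172760010) = −66.3 µV.

−66.3 µV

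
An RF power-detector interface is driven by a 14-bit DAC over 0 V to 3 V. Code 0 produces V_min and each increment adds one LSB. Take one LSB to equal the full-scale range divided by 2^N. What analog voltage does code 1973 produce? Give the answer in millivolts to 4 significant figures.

361.3 mV

V_FS = 3 V. LSB = 3 V / 2^14.
V_out = 0 + 1973 × (3/16384) V
      = 0 + 0.361267 = 0.361267 V.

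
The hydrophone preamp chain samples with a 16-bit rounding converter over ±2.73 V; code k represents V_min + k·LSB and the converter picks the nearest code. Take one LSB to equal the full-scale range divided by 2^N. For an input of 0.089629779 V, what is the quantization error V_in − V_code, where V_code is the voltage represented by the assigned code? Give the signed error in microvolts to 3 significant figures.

Range = 2.73 − (-2.73) = 5.46 V. LSB = 5.46 V / 2^16 ≈ 83.31 µV.
(V_in − V_min)/LSB = (0.089629779 − (-2.73)) × 65536/5.46 = 33843.8200 → nearest code k = 33844.
Reconstructed level: -2.73 + 33844 × 5.46/65536 V = 0.089644775391 V.
V_in − V_code = 0.089629779 − (0.089644775391) = −15.0 µV.

−15.0 µV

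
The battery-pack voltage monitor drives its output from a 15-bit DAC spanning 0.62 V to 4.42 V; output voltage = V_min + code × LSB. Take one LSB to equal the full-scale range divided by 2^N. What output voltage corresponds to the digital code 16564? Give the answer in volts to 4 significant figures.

2.541 V

Full-scale range = 4.42 V − (0.62 V) = 3.8 V. LSB = 3.8 V / 2^15.
V_out = 0.62 + 16564 × (3.8/32768) V
      = 0.62 V + 1.92087 V = 2.54087 V.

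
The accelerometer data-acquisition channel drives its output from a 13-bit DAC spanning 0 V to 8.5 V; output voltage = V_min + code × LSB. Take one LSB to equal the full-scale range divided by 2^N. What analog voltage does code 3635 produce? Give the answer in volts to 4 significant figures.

V_FS = 8.5 V. LSB = 8.5 V / 2^13.
V_out = V_min + code × LSB = 0 V + 3635 × 8.5 V / 8192
      = 0 + 3.77167 = 3.77167 V.

3.772 V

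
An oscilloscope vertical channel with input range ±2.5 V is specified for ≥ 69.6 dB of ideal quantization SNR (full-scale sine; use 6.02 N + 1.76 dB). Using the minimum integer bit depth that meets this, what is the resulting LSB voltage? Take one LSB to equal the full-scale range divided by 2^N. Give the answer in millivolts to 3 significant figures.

Full-scale range = 2.5 V − (-2.5 V) = 5 V.
Solving 6.02 N ≥ 69.6 − 1.76: N ≥ 11.269. Round up → N = 12.
LSB = 5 V ÷ 2^12 = 5/4096 V = 1.22 mV.

1.22 mV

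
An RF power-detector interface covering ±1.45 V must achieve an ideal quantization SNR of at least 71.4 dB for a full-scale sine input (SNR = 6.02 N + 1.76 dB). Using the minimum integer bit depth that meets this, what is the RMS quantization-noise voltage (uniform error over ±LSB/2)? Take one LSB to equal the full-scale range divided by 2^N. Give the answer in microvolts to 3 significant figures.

204 µV

Span: 1.45 V − (-1.45 V) = 2.9 V.
Solving 6.02 N ≥ 71.4 − 1.76: N ≥ 11.568. Round up → N = 12.
One LSB is 2.9 V / 4096 = 0.70801 mV.
V_rms = LSB/√12 = 204 µV.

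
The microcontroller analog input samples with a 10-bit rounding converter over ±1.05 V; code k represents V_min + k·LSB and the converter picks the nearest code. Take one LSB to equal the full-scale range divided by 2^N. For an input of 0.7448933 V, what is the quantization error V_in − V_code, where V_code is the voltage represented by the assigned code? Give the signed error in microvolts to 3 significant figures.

Full-scale range = 1.05 V − (-1.05 V) = 2.1 V. LSB = 2.1 V / 2^10 ≈ 2.051 mV.
Position in LSBs: (0.7448933 − (-1.05)) × 1024/2.1 = 875.2242; rounding gives k = 875.
V_code = V_min + k × range/2^10 = -1.05 + 875 × 2.1/1024 = 0.7444335938 V.
e = 0.7448933 − (0.7444335938) = +460 µV.

+460 µV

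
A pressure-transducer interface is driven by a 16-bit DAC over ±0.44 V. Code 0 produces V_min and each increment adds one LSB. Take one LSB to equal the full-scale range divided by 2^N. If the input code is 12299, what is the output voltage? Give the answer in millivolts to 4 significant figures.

The full-scale span is 0.44 − (-0.44) = 0.88 V. LSB = 0.88 V / 2^16.
V_out = -0.44 + 12299 × (0.88/65536) V
      = -0.44 + 0.165148 = -0.274852 V.

-274.9 mV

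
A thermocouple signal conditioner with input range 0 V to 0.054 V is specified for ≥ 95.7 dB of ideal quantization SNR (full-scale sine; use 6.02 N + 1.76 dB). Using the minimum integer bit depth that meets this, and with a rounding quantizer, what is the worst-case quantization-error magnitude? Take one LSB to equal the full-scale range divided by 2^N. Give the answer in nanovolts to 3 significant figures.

Range is 0.054 V.
6.02 N + 1.76 ≥ 95.7 gives N ≥ 15.605, so the minimum integer is 16.
LSB = 0.054 V ÷ 2^16 = 0.054/65536 V = 0.82397 µV.
Max error for round-to-nearest is LSB/2 = 412 nV.

412 nV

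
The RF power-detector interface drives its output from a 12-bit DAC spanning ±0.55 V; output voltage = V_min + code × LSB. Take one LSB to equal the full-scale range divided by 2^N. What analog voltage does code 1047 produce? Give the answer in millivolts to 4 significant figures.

-268.8 mV

Range = 0.55 − (-0.55) = 1.1 V. LSB = 1.1 V / 2^12.
Output = V_min + (1047/4096) × range = -0.55 + 0.255615 × 1.1 V
      = -0.55 V + 0.281177 V = -0.268823 V.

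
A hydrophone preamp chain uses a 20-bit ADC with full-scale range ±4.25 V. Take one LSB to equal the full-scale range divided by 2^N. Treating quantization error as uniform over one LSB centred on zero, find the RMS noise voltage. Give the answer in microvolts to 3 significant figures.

2.34 µV

Full-scale range = 4.25 V − (-4.25 V) = 8.5 V.
LSB = 8.5 V / 2^20 = 8.1062 µV.
σ_q = LSB/√12 = 8.1062 µV/3.4641 = 2.34 µV.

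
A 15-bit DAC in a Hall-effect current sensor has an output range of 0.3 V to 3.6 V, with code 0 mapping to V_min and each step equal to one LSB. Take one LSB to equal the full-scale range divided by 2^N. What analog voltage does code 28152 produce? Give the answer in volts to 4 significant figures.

Span: 3.6 V − (0.3 V) = 3.3 V. LSB = 3.3 V / 2^15.
V_out = V_min + code × LSB = 0.3 V + 28152 × 3.3 V / 32768
      = 0.3 + 2.83513 = 3.13513 V.

3.135 V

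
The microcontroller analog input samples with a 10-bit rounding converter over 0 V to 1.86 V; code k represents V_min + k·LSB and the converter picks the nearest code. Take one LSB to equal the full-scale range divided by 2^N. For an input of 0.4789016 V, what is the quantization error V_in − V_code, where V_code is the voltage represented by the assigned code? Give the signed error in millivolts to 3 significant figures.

Full-scale range = 1.86 V. LSB = 1.86 V / 2^10 ≈ 1.816 mV.
Position in LSBs: (0.4789016 − (0)) × 1024/1.86 = 263.6534; rounding gives k = 264.
V_code = 0 + (264/1024) × 1.86 = 0.4795312500 V.
V_in − V_code = 0.4789016 − (0.4795312500) = −0.630 mV.

−0.630 mV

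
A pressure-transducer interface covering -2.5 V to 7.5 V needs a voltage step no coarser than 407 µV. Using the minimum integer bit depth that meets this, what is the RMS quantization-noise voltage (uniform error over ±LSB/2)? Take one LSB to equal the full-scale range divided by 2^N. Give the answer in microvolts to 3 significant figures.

Full-scale range = 7.5 V − (-2.5 V) = 10 V.
Need 2^N ≥ 10 V / 407 µV = 24570 → N_min = 15.
LSB = 10 V ÷ 2^15 = 10/32768 V = 305.18 µV.
V_rms = LSB/√12 = 88.1 µV.

88.1 µV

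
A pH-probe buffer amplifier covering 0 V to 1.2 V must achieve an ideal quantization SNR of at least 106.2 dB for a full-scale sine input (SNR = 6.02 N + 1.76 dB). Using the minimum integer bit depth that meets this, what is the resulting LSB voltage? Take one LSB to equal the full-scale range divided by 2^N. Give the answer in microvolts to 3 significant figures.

4.58 µV

Full-scale range = 1.2 V.
6.02 N + 1.76 ≥ 106.2 gives N ≥ 17.349, so the minimum integer is 18.
LSB = 1.2 V ÷ 2^18 = 1.2/262144 V = 4.58 µV.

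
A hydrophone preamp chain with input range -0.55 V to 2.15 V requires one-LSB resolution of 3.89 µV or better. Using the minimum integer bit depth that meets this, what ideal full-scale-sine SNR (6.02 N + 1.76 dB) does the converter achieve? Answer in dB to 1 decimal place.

Range = 2.15 − (-0.55) = 2.7 V.
Levels needed ≥ 2.7/3.89 µV = 694100. 2^20 = 1048576 suffices, so N_min = 20.
Ideal SNR at N = 20: 6.02·20 + 1.76 = 122.2 dB.

122.2 dB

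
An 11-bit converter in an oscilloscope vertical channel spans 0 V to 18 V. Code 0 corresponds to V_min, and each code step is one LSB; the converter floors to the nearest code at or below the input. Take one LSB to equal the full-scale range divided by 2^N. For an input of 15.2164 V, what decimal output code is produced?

1731

V_FS = 18 V. LSB = 18 V / 2^11 ≈ 8.789 mV.
code = ⌊(V_in − V_min)/LSB⌋ = ⌊(V_in − V_min) × 2^11 / range⌋
     = ⌊(15.2164 − (0)) × 2048 / 18⌋ = ⌊15.2164 × 2048/18⌋
     = ⌊1731.288⌋ = 1731.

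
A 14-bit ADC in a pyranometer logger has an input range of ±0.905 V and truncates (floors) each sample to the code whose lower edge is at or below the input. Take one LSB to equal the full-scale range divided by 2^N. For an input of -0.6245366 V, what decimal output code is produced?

2538

Full-scale range = 0.905 V − (-0.905 V) = 1.81 V. LSB = 1.81 V / 2^14 ≈ 110.5 µV.
(V_in − V_min) × 2^14/range = (-0.6245366 − (-0.905)) × 16384/1.81 = 2538.736.
Floor → code = 2538.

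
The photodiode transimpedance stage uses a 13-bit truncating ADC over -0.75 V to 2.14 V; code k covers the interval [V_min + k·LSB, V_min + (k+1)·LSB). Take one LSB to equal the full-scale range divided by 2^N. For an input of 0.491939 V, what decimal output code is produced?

3520

Span: 2.14 V − (-0.75 V) = 2.89 V. LSB = 2.89 V / 2^13 ≈ 352.8 µV.
(V_in − V_min) × 2^13/range = (0.491939 − (-0.75)) × 8192/2.89 = 3520.403.
Floor → code = 3520.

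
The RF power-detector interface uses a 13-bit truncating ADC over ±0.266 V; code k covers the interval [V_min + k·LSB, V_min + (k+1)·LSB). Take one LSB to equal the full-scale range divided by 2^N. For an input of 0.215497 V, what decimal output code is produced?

7414

Range = 0.266 − (-0.266) = 0.532 V. LSB = 0.532 V / 2^13 ≈ 64.94 µV.
code = ⌊(V_in − V_min)/LSB⌋ = ⌊(V_in − V_min) × 2^13 / range⌋
     = ⌊(0.215497 − (-0.266)) × 8192 / 0.532⌋ = ⌊0.481497 × 8192/0.532⌋
     = ⌊7414.330⌋ = 7414.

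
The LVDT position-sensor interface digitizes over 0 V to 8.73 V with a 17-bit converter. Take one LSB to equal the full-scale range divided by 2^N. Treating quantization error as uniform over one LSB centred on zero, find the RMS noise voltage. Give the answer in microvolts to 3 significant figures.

19.2 µV

Span = 8.73 V.
One LSB is 8.73 V / 131072 = 66.605 µV.
σ_q = LSB/√12 = 66.605 µV/3.4641 = 19.2 µV.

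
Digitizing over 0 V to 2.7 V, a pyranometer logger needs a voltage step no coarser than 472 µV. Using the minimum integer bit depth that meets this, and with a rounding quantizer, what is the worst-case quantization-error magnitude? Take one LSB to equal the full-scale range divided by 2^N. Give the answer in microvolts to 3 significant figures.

165 µV

V_FS = 2.7 V.
Need 2^N ≥ 2.7 V / 472 µV = 5720 → N_min = 13.
LSB = 2.7 V ÷ 2^13 = 2.7/8192 V = 329.59 µV.
Max error for round-to-nearest is LSB/2 = 165 µV.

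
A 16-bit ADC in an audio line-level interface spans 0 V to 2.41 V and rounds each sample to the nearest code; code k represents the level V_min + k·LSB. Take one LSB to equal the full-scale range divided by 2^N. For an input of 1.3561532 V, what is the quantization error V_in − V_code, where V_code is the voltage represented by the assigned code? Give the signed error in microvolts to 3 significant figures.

+13.4 µV

Full-scale range = 2.41 V. LSB = 2.41 V / 2^16 ≈ 36.77 µV.
(1.3561532 − (0)) / LSB = 1.3561532 × 65536/2.41 = 36878.3635. Nearest integer: k = 36878.
V_code = V_min + k × range/2^16 = 0 + 36878 × 2.41/65536 = 1.3561398315 V.
e = 1.3561532 − (1.3561398315) = +13.4 µV.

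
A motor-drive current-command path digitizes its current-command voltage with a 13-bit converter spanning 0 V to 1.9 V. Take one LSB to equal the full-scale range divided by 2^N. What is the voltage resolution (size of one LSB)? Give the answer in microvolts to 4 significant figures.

Span = 1.9 V.
There are 2^13 = 8192 steps.
Step size = 1.9/8192 V = 231.9 µV.

231.9 µV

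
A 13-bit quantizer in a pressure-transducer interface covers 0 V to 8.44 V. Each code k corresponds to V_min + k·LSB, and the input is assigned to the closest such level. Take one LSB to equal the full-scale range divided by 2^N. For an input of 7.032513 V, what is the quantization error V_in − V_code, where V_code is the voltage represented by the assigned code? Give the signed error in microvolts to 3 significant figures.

−133 µV

Full-scale range = 8.44 V. LSB = 8.44 V / 2^13 ≈ 1.030 mV.
(V_in − V_min)/LSB = (7.032513 − (0)) × 8192/8.44 = 6825.8704 → nearest code k = 6826.
V_code = 0 + (6826/8192) × 8.44 = 7.032646484 V.
Error = V_in − V_code = 7.032513 − (7.032646484) = −133 µV.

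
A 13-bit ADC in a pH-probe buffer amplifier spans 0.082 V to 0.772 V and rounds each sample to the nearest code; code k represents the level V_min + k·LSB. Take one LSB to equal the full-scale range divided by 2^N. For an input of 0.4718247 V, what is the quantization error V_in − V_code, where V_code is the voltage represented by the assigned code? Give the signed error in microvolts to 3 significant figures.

Full-scale range = 0.772 V − (0.082 V) = 0.69 V. LSB = 0.69 V / 2^13 ≈ 84.23 µV.
(V_in − V_min)/LSB = (0.4718247 − (0.082)) × 8192/0.69 = 4628.1796 → nearest code k = 4628.
V_code = 0.082 + (4628/8192) × 0.69 = 0.4718095703 V.
V_in − V_code = 0.4718247 − (0.4718095703) = +15.1 µV.

+15.1 µV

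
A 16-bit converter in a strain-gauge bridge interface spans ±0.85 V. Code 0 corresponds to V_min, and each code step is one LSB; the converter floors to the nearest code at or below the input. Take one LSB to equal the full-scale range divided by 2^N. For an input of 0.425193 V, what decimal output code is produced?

49159

Span: 0.85 V − (-0.85 V) = 1.7 V. LSB = 1.7 V / 2^16 ≈ 25.94 µV.
V_in − V_min = 0.425193 − (-0.85) = 1.275193 V.
Divide by LSB: 1.275193 × 65536/1.7 = 49159.4403.
Truncating gives code 49159.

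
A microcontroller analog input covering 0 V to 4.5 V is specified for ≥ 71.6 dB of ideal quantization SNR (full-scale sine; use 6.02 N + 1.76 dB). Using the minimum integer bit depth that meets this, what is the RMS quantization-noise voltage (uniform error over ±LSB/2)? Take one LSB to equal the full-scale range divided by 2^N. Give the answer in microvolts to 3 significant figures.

Span = 4.5 V.
N ≥ (71.6 − 1.76)/6.02 = 11.601 → N_min = 12.
LSB = 4.5 V ÷ 2^12 = 4.5/4096 V = 1.0986 mV.
V_rms = LSB/√12 = 317 µV.

317 µV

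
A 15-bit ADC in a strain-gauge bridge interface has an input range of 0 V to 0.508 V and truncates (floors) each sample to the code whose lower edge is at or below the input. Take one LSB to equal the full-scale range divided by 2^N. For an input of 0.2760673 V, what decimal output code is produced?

17807

V_FS = 0.508 V. LSB = 0.508 V / 2^15 ≈ 15.50 µV.
(V_in − V_min) × 2^15/range = (0.2760673 − (0)) × 32768/0.508 = 17807.428.
Floor → code = 17807.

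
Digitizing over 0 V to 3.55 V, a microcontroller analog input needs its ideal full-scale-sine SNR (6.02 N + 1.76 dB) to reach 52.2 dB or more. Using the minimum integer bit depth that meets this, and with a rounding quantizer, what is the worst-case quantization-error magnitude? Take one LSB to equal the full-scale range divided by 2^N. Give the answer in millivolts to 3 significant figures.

Range is 3.55 V.
6.02 N + 1.76 ≥ 52.2 gives N ≥ 8.379, so the minimum integer is 9.
Step size = 3.55/512 V = 6.9336 mV.
Half an LSB is 3.47 mV.

3.47 mV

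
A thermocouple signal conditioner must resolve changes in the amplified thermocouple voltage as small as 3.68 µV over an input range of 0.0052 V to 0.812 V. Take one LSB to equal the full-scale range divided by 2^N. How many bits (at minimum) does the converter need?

18 bits

Full-scale range = 0.812 V − (0.0052 V) = 0.8068 V.
Levels needed ≥ 0.8068/3.68 µV = 219200. 2^18 = 262144 suffices, so N_min = 18.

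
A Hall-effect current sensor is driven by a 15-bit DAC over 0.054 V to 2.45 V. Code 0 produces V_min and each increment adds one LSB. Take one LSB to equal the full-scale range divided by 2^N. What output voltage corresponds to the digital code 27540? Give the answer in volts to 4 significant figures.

2.068 V

Span: 2.45 V − (0.054 V) = 2.396 V. LSB = 2.396 V / 2^15.
V_out = 0.054 + 27540 × (2.396/32768) V
      = 0.054 V + 2.01373 V = 2.06773 V.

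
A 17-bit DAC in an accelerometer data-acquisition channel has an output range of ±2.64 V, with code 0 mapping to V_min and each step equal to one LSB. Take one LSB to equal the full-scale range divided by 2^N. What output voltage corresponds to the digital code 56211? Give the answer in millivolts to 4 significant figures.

Span: 2.64 V − (-2.64 V) = 5.28 V. LSB = 5.28 V / 2^17.
V_out = -2.64 + 56211 × (5.28/131072) V
      = -2.64 V + 2.26436 V = -0.375641 V.

-375.6 mV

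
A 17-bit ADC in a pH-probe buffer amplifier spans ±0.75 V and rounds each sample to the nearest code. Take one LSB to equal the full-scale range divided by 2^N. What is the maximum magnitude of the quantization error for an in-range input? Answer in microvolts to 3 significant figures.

5.72 µV

Full-scale range = 0.75 V − (-0.75 V) = 1.5 V.
One LSB is 1.5 V / 131072 = 11.444 µV.
|e|_max = LSB/2 = 5.72 µV.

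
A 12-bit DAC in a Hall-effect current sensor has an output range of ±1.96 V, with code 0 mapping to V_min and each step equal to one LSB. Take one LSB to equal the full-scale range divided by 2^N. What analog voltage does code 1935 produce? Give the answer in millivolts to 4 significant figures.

-108.1 mV

Range = 1.96 − (-1.96) = 3.92 V. LSB = 3.92 V / 2^12.
V_out = V_min + code × LSB = -1.96 V + 1935 × 3.92 V / 4096
      = -1.96 + 1.85186 = -0.108145 V.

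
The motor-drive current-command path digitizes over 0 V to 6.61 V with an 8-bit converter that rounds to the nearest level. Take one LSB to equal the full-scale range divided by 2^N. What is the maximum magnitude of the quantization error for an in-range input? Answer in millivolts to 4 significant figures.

V_FS = 6.61 V.
LSB = 6.61 V / 2^8 = 25.8203 mV.
A rounding quantizer has |error| ≤ LSB/2 = 12.91 mV.

12.91 mV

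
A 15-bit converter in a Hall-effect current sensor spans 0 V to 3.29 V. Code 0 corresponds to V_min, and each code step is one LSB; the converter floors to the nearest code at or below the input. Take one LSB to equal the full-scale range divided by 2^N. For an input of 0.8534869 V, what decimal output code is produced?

Span = 3.29 V. LSB = 3.29 V / 2^15 ≈ 100.4 µV.
(V_in − V_min) × 2^15/range = (0.8534869 − (0)) × 32768/3.29 = 8500.626.
Floor → code = 8500.

8500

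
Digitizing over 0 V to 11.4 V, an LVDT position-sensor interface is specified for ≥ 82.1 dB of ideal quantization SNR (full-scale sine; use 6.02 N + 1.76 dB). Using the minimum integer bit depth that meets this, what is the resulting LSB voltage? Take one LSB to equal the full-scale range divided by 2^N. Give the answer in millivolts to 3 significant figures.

0.696 mV

Full-scale range = 11.4 V.
6.02 N + 1.76 ≥ 82.1 gives N ≥ 13.346, so the minimum integer is 14.
LSB = 11.4 V ÷ 2^14 = 11.4/16384 V = 0.696 mV.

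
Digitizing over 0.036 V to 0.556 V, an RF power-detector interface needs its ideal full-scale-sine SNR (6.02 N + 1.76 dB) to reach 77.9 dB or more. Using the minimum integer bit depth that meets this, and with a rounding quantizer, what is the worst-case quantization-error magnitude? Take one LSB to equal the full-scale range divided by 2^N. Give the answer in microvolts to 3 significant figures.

31.7 µV

Full-scale range = 0.556 V − (0.036 V) = 0.52 V.
6.02 N + 1.76 ≥ 77.9 gives N ≥ 12.648, so the minimum integer is 13.
LSB = 0.52 V / 2^13 = 63.477 µV.
Max error for round-to-nearest is LSB/2 = 31.7 µV.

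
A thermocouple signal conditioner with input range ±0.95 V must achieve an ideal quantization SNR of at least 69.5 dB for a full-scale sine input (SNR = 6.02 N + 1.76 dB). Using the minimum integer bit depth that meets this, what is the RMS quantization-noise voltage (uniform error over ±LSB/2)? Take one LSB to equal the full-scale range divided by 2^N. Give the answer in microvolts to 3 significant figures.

134 µV

Range = 0.95 − (-0.95) = 1.9 V.
N ≥ (69.5 − 1.76)/6.02 = 11.252 → N_min = 12.
LSB = 1.9 V / 2^12 = 463.87 µV.
RMS noise = LSB/√12 = 134 µV.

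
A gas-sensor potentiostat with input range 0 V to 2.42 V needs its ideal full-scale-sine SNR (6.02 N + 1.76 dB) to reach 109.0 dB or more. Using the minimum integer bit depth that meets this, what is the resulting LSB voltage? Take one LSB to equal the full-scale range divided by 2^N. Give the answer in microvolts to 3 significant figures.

9.23 µV

Span = 2.42 V.
Solving 6.02 N ≥ 109.0 − 1.76: N ≥ 17.814. Round up → N = 18.
LSB = 2.42 V / 2^18 = 9.23 µV.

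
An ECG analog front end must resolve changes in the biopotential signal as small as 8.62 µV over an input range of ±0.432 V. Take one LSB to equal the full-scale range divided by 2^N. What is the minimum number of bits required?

Range = 0.432 − (-0.432) = 0.864 V.
Need 2^N ≥ 0.864 V / 8.62 µV = 100200 → N_min = 17.

17 bits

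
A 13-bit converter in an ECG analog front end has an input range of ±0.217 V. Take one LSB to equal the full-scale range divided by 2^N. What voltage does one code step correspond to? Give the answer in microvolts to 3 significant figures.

Full-scale range = 0.217 V − (-0.217 V) = 0.434 V.
2^13 = 8192 levels.
Step size = 0.434/8192 V = 53.0 µV.

53.0 µV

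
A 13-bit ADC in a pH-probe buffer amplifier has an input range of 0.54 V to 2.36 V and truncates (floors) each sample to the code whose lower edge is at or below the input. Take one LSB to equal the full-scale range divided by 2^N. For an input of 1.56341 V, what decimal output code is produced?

Full-scale range = 2.36 V − (0.54 V) = 1.82 V. LSB = 1.82 V / 2^13 ≈ 222.2 µV.
V_in − V_min = 1.56341 − (0.54) = 1.02341 V.
Divide by LSB: 1.02341 × 8192/1.82 = 4606.4696.
Truncating gives code 4606.

4606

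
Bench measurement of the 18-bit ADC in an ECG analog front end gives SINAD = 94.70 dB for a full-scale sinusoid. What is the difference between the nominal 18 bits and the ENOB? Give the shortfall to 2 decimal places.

N_eff = (94.70 − 1.76)/6.02 = 15.4385 bits.
Shortfall = 18 − 15.4385 = 2.5615 bits.

2.56 bits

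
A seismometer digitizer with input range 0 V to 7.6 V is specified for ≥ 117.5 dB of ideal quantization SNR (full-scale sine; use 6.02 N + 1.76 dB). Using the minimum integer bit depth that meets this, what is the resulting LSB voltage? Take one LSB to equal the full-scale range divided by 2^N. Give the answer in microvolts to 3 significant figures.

V_FS = 7.6 V.
Solving 6.02 N ≥ 117.5 − 1.76: N ≥ 19.226. Round up → N = 20.
LSB = 7.6 V / 2^20 = 7.25 µV.

7.25 µV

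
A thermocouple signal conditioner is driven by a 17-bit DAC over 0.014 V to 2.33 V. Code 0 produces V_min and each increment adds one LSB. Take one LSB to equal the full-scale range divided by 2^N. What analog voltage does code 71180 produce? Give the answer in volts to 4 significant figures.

1.272 V

Full-scale range = 2.33 V − (0.014 V) = 2.316 V. LSB = 2.316 V / 2^17.
V_out = 0.014 + 71180 × (2.316/131072) V
      = 0.014 V + 1.25773 V = 1.27173 V.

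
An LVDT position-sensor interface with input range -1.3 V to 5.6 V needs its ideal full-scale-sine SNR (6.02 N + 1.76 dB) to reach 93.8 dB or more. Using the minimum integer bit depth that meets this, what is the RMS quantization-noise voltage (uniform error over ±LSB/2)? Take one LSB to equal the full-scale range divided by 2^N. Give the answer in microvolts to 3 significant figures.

Range = 5.6 − (-1.3) = 6.9 V.
Solving 6.02 N ≥ 93.8 − 1.76: N ≥ 15.289. Round up → N = 16.
One LSB is 6.9 V / 65536 = 105.29 µV.
V_rms = LSB/√12 = 30.4 µV.

30.4 µV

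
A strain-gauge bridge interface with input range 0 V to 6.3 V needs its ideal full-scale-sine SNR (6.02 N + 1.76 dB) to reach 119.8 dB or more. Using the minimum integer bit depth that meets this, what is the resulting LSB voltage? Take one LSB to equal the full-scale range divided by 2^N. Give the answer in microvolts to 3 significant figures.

6.01 µV

Full-scale range = 6.3 V.
Solving 6.02 N ≥ 119.8 − 1.76: N ≥ 19.608. Round up → N = 20.
Step size = 6.3/1048576 V = 6.01 µV.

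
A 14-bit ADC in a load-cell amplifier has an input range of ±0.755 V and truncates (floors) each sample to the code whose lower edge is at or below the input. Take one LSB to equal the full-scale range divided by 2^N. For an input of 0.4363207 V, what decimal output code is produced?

Range = 0.755 − (-0.755) = 1.51 V. LSB = 1.51 V / 2^14 ≈ 92.16 µV.
code = ⌊(V_in − V_min)/LSB⌋ = ⌊(V_in − V_min) × 2^14 / range⌋
     = ⌊(0.4363207 − (-0.755)) × 16384 / 1.51⌋ = ⌊1.1913207 × 16384/1.51⌋
     = ⌊12926.224⌋ = 12926.

12926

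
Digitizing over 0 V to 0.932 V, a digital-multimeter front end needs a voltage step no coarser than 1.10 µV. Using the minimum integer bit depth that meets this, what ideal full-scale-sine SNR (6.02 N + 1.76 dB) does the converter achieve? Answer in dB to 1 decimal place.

122.2 dB

Full-scale range = 0.932 V.
Levels needed ≥ 0.932/1.10 µV = 847300. 2^20 = 1048576 suffices, so N_min = 20.
6.02(20) + 1.76 = 122.16 dB.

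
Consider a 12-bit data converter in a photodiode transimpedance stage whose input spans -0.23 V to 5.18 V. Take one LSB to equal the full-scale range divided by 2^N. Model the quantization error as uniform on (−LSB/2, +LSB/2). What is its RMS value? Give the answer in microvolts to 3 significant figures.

381 µV

Span: 5.18 V − (-0.23 V) = 5.41 V.
Step size = 5.41/4096 V = 1.3208 mV.
V_rms = LSB/√12 = 1.3208 mV / √12 = 381 µV.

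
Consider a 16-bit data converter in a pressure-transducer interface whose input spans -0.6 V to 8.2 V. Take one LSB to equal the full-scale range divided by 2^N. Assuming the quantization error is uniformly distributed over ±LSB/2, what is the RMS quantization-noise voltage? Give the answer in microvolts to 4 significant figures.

38.76 µV

Range = 8.2 − (-0.6) = 8.8 V.
LSB = 8.8 V ÷ 2^16 = 8.8/65536 V = 134.277 µV.
RMS of a uniform error over width LSB is LSB/√12 = 38.76 µV.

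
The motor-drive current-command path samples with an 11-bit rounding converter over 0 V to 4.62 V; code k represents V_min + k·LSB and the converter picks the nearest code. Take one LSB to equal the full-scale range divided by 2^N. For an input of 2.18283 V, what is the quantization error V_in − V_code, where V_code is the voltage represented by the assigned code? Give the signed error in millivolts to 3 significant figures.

Full-scale range = 4.62 V. LSB = 4.62 V / 2^11 ≈ 2.256 mV.
Position in LSBs: (2.18283 − (0)) × 2048/4.62 = 967.6268; rounding gives k = 968.
V_code = 0 + (968/2048) × 4.62 = 2.183671875 V.
V_in − V_code = 2.18283 − (2.183671875) = −0.842 mV.

−0.842 mV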